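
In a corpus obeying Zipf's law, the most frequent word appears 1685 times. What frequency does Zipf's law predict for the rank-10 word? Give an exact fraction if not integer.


Zipf's law: freq(rank) = f1 / rank
f1 = 1685, rank = 10
freq = 1685 / 10
GCD(1685, 10) = 5
Simplified: 337/2

337/2


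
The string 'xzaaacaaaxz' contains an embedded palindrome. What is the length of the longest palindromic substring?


Scanning 'xzaaacaaaxz' for palindromic substrings.
Substring at positions 2-8: 'aaacaaa'.
Check: reverse('aaacaaa') = 'aaacaaa' -> palindrome confirmed.
Neighbouring characters ('z' / 'x') break symmetry, so it cannot extend further.
No longer palindromic substring exists; longest length = 7

7


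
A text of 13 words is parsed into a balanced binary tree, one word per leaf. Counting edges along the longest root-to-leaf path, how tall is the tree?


In a balanced binary tree with n leaves the deepest leaf is ceil(log2(n)) edges below the root.
log2(13) = 3.7004
ceil(3.7004) = 4
height (edges) = 4

4


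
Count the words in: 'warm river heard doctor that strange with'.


Counting words by splitting on spaces:
  Word 1: 'warm'
  Word 2: 'river'
  Word 3: 'heard'
  Word 4: 'doctor'
  Word 5: 'that'
  Word 6: 'strange'
  Word 7: 'with'
Total words: 7

7


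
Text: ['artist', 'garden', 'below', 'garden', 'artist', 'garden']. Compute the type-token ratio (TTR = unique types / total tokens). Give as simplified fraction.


Tokens: 6
Unique types: ('artist', 'below', 'garden') = 3
TTR = 3/6
Simplify: divide both by 3 -> 1/2
TTR = 1/2

1/2


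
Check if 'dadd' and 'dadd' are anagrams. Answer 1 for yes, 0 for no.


Sort characters of 'dadd': 'addd'
Sort characters of 'dadd': 'addd'
Sorted forms match -> they ARE anagrams
Result: 1

1


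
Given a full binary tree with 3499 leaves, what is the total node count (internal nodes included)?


Leaf nodes (terminals): 3499
Internal nodes = n - 1 = 3499 - 1 = 3498
Total = leaves + internal = 3499 + 3498 = 6997

6997


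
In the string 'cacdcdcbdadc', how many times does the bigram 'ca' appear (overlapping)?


Scanning 'cacdcdcbdadc' for bigram 'ca':
  Position 0: 'ca' -> MATCH
  Position 1: 'ac' -> no
  Position 2: 'cd' -> no
  Position 3: 'dc' -> no
  Position 4: 'cd' -> no
  Position 5: 'dc' -> no
  Position 6: 'cb' -> no
  Position 7: 'bd' -> no
  Position 8: 'da' -> no
  Position 9: 'ad' -> no
  Position 10: 'dc' -> no
Total matches: 1

1


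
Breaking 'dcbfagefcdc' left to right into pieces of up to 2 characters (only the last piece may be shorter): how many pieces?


'dcbfagefcdc' has 11 characters.
Chunking with max size 2:
  Chunk 1: 'dc' (positions 0-1)
  Chunk 2: 'bf' (positions 2-3)
  Chunk 3: 'ag' (positions 4-5)
  Chunk 4: 'ef' (positions 6-7)
  Chunk 5: 'cd' (positions 8-9)
  Chunk 6: 'c' (positions 10-10)
Total chunks: ceil(11 / 2) = 6

6


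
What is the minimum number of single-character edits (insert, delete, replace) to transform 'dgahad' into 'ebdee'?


Building DP table for s1='dgahad' (len 6) and s2='ebdee' (len 5):
       e  b  d  e  e
    0  1  2  3  4  5
  d 1  1  2  2  3  4
  g 2  2  2  3  3  4
  a 3  3  3  3  4  4
  h 4  4  4  4  4  5
  a 5  5  5  5  5  5
  d 6  6  6  5  6  6
Edit distance = dp[6][5] = 6

6


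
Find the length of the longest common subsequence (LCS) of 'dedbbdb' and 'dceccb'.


DP table for LCS of 'dedbbdb' and 'dceccb':
       d  c  e  c  c  b
    0  0  0  0  0  0  0
  d 0  1  1  1  1  1  1
  e 0  1  1  2  2  2  2
  d 0  1  1  2  2  2  2
  b 0  1  1  2  2  2  3
  b 0  1  1  2  2  2  3
  d 0  1  1  2  2  2  3
  b 0  1  1  2  2  2  3
LCS: 'deb'
LCS length = 3

3


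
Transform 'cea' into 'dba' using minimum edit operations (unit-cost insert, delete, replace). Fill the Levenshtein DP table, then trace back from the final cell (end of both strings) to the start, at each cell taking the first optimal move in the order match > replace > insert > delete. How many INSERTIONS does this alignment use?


Edit distance = 2. Backtracking from cell (3, 3) with preference match > replace > insert > delete,
then listing the resulting alignment 'cea' -> 'dba' left to right:
  Step 1: replace c->d
  Step 2: replace e->b
  Step 3: keep 'a'
Total insertions: 0

0


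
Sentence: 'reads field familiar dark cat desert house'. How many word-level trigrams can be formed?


Word trigrams from [7] words:
  Trigram 1: (reads field familiar)
  Trigram 2: (field familiar dark)
  Trigram 3: (familiar dark cat)
  Trigram 4: (dark cat desert)
  Trigram 5: (cat desert house)
Total word trigrams: 7 - 2 = 5

5


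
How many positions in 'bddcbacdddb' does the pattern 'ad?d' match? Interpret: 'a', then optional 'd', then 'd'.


Pattern: ad?d means 'a', then optional 'd', then 'd'.
Scanning 'bddcbacdddb' position-by-position:
  Pos 0: window 'bdd' -> no
  Pos 1: window 'ddc' -> no
  Pos 2: window 'dcb' -> no
  Pos 3: window 'cba' -> no
  Pos 4: window 'bac' -> no
  Pos 5: window 'acd' -> no
  Pos 6: window 'cdd' -> no
  Pos 7: window 'ddd' -> no
  Pos 8: window 'ddb' -> no
  Pos 9: window 'db' -> no
  Pos 10: window 'b' -> no
Total matches: 0

0


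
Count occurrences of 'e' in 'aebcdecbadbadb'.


Scanning 'aebcdecbadbadb' for 'e':
  Position 1: 'e' -> MATCH (count: 1)
  Position 5: 'e' -> MATCH (count: 2)
Total occurrences of 'e': 2

2


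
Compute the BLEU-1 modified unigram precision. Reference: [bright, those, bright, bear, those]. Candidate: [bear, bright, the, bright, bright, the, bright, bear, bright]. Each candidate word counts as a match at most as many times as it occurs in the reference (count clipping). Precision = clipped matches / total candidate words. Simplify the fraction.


Reference word counts: {'bear': 1, 'bright': 2, 'those': 2}
Checking each candidate word (with clipping):
  'bear' -> in reference (ref count 1, used 1/1) -> match (matches: 1)
  'bright' -> in reference (ref count 2, used 1/2) -> match (matches: 2)
  'the' -> not in reference -> no match (matches: 2)
  'bright' -> in reference (ref count 2, used 2/2) -> match (matches: 3)
  'bright' -> ref count 2 already used up (2/2) -> clipped, no match (matches: 3)
  'the' -> not in reference -> no match (matches: 3)
  'bright' -> ref count 2 already used up (2/2) -> clipped, no match (matches: 3)
  'bear' -> ref count 1 already used up (1/1) -> clipped, no match (matches: 3)
  'bright' -> ref count 2 already used up (2/2) -> clipped, no match (matches: 3)
Clipped matches: 3, Candidate length: 9
Precision = 3/9 = 1/3

1/3


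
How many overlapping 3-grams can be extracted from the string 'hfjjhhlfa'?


String 'hfjjhhlfa' has length L = 9.
Number of overlapping n-grams = L - n + 1
Substituting: 9 - 3 + 1 = 7

7


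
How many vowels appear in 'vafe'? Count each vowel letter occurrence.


Scanning each character of 'vafe':
  Position 1: 'v' -> consonant (running count: 0)
  Position 2: 'a' -> vowel (running count: 1)
  Position 3: 'f' -> consonant (running count: 1)
  Position 4: 'e' -> vowel (running count: 2)
Total vowels: 2

2


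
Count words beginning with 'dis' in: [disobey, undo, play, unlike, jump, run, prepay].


Checking each word for prefix 'dis':
  'disobey' -> YES, starts with 'dis' (count: 1)
  'undo' -> no (count: 1)
  'play' -> no (count: 1)
  'unlike' -> no (count: 1)
  'jump' -> no (count: 1)
  'run' -> no (count: 1)
  'prepay' -> no (count: 1)
Total with prefix 'dis': 1

1


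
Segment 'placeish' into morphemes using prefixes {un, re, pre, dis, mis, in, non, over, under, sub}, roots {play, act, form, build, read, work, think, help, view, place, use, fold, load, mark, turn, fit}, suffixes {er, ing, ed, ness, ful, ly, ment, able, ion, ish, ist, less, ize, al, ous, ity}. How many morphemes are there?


Segmenting 'placeish' against the inventory:
  'place' -> root (morpheme 1)
  'ish' -> suffix (morpheme 2)
Total morphemes: 2

2


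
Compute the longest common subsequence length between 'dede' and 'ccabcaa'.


DP table for LCS of 'dede' and 'ccabcaa':
       c  c  a  b  c  a  a
    0  0  0  0  0  0  0  0
  d 0  0  0  0  0  0  0  0
  e 0  0  0  0  0  0  0  0
  d 0  0  0  0  0  0  0  0
  e 0  0  0  0  0  0  0  0
LCS length = 0

0


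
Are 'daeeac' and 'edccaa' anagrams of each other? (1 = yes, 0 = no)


Sort characters of 'daeeac': 'aacdee'
Sort characters of 'edccaa': 'aaccde'
Sorted forms differ -> they are NOT anagrams
Result: 0

0


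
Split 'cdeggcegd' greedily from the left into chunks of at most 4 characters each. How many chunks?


'cdeggcegd' has 9 characters.
Chunking with max size 4:
  Chunk 1: 'cdeg' (positions 0-3)
  Chunk 2: 'gceg' (positions 4-7)
  Chunk 3: 'd' (positions 8-8)
Total chunks: ceil(9 / 4) = 3

3


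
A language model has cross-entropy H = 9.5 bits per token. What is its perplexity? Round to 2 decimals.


Perplexity formula: PP = 2^H
H = 9.5
PP = 2^9.5
Decompose: 2^9.5 = 2^9 * 2^0.5 = 2^9 * sqrt(2)
2^9 = 512, sqrt(2) ~ 1.4142136
PP ~ 512 * 1.4142136 = 724.0773632
Rounded to 2 decimals: 724.08

724.08


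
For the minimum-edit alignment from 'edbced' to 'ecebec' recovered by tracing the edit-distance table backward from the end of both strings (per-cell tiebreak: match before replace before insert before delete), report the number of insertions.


Edit distance = 4. Backtracking from cell (6, 6) with preference match > replace > insert > delete,
then listing the resulting alignment 'edbced' -> 'ecebec' left to right:
  Step 1: keep 'e'
  Step 2: replace d->c
  Step 3: replace b->e
  Step 4: replace c->b
  Step 5: keep 'e'
  Step 6: replace d->c
Total insertions: 0

0


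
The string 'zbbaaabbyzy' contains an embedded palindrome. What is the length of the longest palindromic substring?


Scanning 'zbbaaabbyzy' for palindromic substrings.
Substring at positions 1-7: 'bbaaabb'.
Check: reverse('bbaaabb') = 'bbaaabb' -> palindrome confirmed.
Neighbouring characters ('z' / 'y') break symmetry, so it cannot extend further.
No longer palindromic substring exists; longest length = 7

7


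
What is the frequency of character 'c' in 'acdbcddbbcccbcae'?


Scanning 'acdbcddbbcccbcae' for 'c':
  Position 1: 'c' -> MATCH (count: 1)
  Position 4: 'c' -> MATCH (count: 2)
  Position 9: 'c' -> MATCH (count: 3)
  Position 10: 'c' -> MATCH (count: 4)
  Position 11: 'c' -> MATCH (count: 5)
  Position 13: 'c' -> MATCH (count: 6)
Total occurrences of 'c': 6

6


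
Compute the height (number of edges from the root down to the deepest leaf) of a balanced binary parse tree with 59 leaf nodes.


In a balanced binary tree with n leaves the deepest leaf is ceil(log2(n)) edges below the root.
log2(59) = 5.8826
ceil(5.8826) = 6
height (edges) = 6

6


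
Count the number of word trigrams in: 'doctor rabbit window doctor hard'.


Word trigrams from [5] words:
  Trigram 1: (doctor rabbit window)
  Trigram 2: (rabbit window doctor)
  Trigram 3: (window doctor hard)
Total word trigrams: 5 - 2 = 3

3


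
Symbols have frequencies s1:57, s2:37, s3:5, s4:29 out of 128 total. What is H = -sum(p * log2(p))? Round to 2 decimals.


Computing entropy H = -sum(p_i * log2(p_i)):
  s1: p = 57/128 = 0.4453, -p*log2(p) = 0.5197
  s2: p = 37/128 = 0.2891, -p*log2(p) = 0.5176
  s3: p = 5/128 = 0.0391, -p*log2(p) = 0.1827
  s4: p = 29/128 = 0.2266, -p*log2(p) = 0.4853
H = sum of terms = 1.7053
Rounded to 2 decimals: 1.71

1.71


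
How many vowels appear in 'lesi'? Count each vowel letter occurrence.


Scanning each character of 'lesi':
  Position 1: 'l' -> consonant (running count: 0)
  Position 2: 'e' -> vowel (running count: 1)
  Position 3: 's' -> consonant (running count: 1)
  Position 4: 'i' -> vowel (running count: 2)
Total vowels: 2

2


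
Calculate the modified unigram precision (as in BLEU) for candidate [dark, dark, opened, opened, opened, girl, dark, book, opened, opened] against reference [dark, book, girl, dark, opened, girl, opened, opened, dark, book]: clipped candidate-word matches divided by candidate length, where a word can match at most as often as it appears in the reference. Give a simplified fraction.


Reference word counts: {'book': 2, 'dark': 3, 'girl': 2, 'opened': 3}
Checking each candidate word (with clipping):
  'dark' -> in reference (ref count 3, used 1/3) -> match (matches: 1)
  'dark' -> in reference (ref count 3, used 2/3) -> match (matches: 2)
  'opened' -> in reference (ref count 3, used 1/3) -> match (matches: 3)
  'opened' -> in reference (ref count 3, used 2/3) -> match (matches: 4)
  'opened' -> in reference (ref count 3, used 3/3) -> match (matches: 5)
  'girl' -> in reference (ref count 2, used 1/2) -> match (matches: 6)
  'dark' -> in reference (ref count 3, used 3/3) -> match (matches: 7)
  'book' -> in reference (ref count 2, used 1/2) -> match (matches: 8)
  'opened' -> ref count 3 already used up (3/3) -> clipped, no match (matches: 8)
  'opened' -> ref count 3 already used up (3/3) -> clipped, no match (matches: 8)
Clipped matches: 8, Candidate length: 10
Precision = 8/10 = 4/5

4/5


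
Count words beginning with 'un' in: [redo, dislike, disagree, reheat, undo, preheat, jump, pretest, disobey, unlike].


Checking each word for prefix 'un':
  'redo' -> no (count: 0)
  'dislike' -> no (count: 0)
  'disagree' -> no (count: 0)
  'reheat' -> no (count: 0)
  'undo' -> YES, starts with 'un' (count: 1)
  'preheat' -> no (count: 1)
  'jump' -> no (count: 1)
  'pretest' -> no (count: 1)
  'disobey' -> no (count: 1)
  'unlike' -> YES, starts with 'un' (count: 2)
Total with prefix 'un': 2

2


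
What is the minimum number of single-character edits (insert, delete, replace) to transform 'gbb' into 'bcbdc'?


Building DP table for s1='gbb' (len 3) and s2='bcbdc' (len 5):
       b  c  b  d  c
    0  1  2  3  4  5
  g 1  1  2  3  4  5
  b 2  1  2  2  3  4
  b 3  2  2  2  3  4
Edit distance = dp[3][5] = 4

4


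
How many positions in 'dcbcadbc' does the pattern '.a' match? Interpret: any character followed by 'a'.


Pattern: .a means any character followed by 'a'.
Scanning 'dcbcadbc' position-by-position:
  Pos 0: window 'dc' -> no
  Pos 1: window 'cb' -> no
  Pos 2: window 'bc' -> no
  Pos 3: window 'ca' -> MATCH
  Pos 4: window 'ad' -> no
  Pos 5: window 'db' -> no
  Pos 6: window 'bc' -> no
  Pos 7: window 'c' -> no
Total matches: 1

1


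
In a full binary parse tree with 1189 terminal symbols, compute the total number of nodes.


Leaf nodes (terminals): 1189
Internal nodes = n - 1 = 1189 - 1 = 1188
Total = leaves + internal = 1189 + 1188 = 2377

2377


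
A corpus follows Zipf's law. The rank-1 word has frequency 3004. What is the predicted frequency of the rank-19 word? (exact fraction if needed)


Zipf's law: freq(rank) = f1 / rank
f1 = 3004, rank = 19
freq = 3004 / 19
GCD(3004, 19) = 1
Simplified: 3004/19

3004/19


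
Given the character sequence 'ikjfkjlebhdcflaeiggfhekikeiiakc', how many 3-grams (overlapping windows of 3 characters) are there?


String 'ikjfkjlebhdcflaeiggfhekikeiiakc' has length L = 31.
Number of overlapping n-grams = L - n + 1
Substituting: 31 - 3 + 1 = 29

29


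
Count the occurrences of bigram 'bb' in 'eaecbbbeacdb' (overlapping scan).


Scanning 'eaecbbbeacdb' for bigram 'bb':
  Position 0: 'ea' -> no
  Position 1: 'ae' -> no
  Position 2: 'ec' -> no
  Position 3: 'cb' -> no
  Position 4: 'bb' -> MATCH
  Position 5: 'bb' -> MATCH
  Position 6: 'be' -> no
  Position 7: 'ea' -> no
  Position 8: 'ac' -> no
  Position 9: 'cd' -> no
  Position 10: 'db' -> no
Total matches: 2

2


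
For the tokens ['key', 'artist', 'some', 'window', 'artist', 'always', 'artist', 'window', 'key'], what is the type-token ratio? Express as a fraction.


Tokens: 9
Unique types: ('always', 'artist', 'key', 'some', 'window') = 5
TTR = 5/9
Already in lowest terms.

5/9


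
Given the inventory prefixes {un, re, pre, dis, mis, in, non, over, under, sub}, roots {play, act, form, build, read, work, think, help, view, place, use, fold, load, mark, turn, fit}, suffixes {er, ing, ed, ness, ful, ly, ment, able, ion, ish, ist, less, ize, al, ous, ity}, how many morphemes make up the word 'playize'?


Segmenting 'playize' against the inventory:
  'play' -> root (morpheme 1)
  'ize' -> suffix (morpheme 2)
Total morphemes: 2

2


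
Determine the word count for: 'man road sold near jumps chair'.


Counting words by splitting on spaces:
  Word 1: 'man'
  Word 2: 'road'
  Word 3: 'sold'
  Word 4: 'near'
  Word 5: 'jumps'
  Word 6: 'chair'
Total words: 6

6


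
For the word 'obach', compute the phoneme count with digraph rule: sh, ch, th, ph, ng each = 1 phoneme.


Parsing 'obach' greedily, digraphs first:
  'o' -> vowel phoneme (phonemes so far: 1)
  'b' -> consonant phoneme (phonemes so far: 2)
  'a' -> vowel phoneme (phonemes so far: 3)
  'ch' -> digraph (1 consonant phoneme) (phonemes so far: 4)
Total phonemes: 4

4


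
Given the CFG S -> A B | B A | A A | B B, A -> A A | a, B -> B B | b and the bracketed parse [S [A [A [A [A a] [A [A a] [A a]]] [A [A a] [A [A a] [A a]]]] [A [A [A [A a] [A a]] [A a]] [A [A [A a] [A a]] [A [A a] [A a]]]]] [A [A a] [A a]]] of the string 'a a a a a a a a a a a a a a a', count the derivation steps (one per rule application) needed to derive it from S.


Every bracketed nonterminal node [X ...] in the tree is produced by exactly one rule application.
Reading the tree off as a leftmost derivation:
  Step 1: S  =>  A A   (applied S -> A A)
  Step 2: A A  =>  A A A   (applied A -> A A)
  Step 3: A A A  =>  A A A A   (applied A -> A A)
  Step 4: A A A A  =>  A A A A A   (applied A -> A A)
  Step 5: A A A A A  =>  a A A A A   (applied A -> a)
  Step 6: a A A A A  =>  a A A A A A   (applied A -> A A)
  Step 7: a A A A A A  =>  a a A A A A   (applied A -> a)
  Step 8: a a A A A A  =>  a a a A A A   (applied A -> a)
  Step 9: a a a A A A  =>  a a a A A A A   (applied A -> A A)
  Step 10: a a a A A A A  =>  a a a a A A A   (applied A -> a)
  Step 11: a a a a A A A  =>  a a a a A A A A   (applied A -> A A)
  Step 12: a a a a A A A A  =>  a a a a a A A A   (applied A -> a)
  Step 13: a a a a a A A A  =>  a a a a a a A A   (applied A -> a)
  Step 14: a a a a a a A A  =>  a a a a a a A A A   (applied A -> A A)
  Step 15: a a a a a a A A A  =>  a a a a a a A A A A   (applied A -> A A)
  Step 16: a a a a a a A A A A  =>  a a a a a a A A A A A   (applied A -> A A)
  Step 17: a a a a a a A A A A A  =>  a a a a a a a A A A A   (applied A -> a)
  Step 18: a a a a a a a A A A A  =>  a a a a a a a a A A A   (applied A -> a)
  Step 19: a a a a a a a a A A A  =>  a a a a a a a a a A A   (applied A -> a)
  Step 20: a a a a a a a a a A A  =>  a a a a a a a a a A A A   (applied A -> A A)
  Step 21: a a a a a a a a a A A A  =>  a a a a a a a a a A A A A   (applied A -> A A)
  Step 22: a a a a a a a a a A A A A  =>  a a a a a a a a a a A A A   (applied A -> a)
  Step 23: a a a a a a a a a a A A A  =>  a a a a a a a a a a a A A   (applied A -> a)
  Step 24: a a a a a a a a a a a A A  =>  a a a a a a a a a a a A A A   (applied A -> A A)
  Step 25: a a a a a a a a a a a A A A  =>  a a a a a a a a a a a a A A   (applied A -> a)
  Step 26: a a a a a a a a a a a a A A  =>  a a a a a a a a a a a a a A   (applied A -> a)
  Step 27: a a a a a a a a a a a a a A  =>  a a a a a a a a a a a a a A A   (applied A -> A A)
  Step 28: a a a a a a a a a a a a a A A  =>  a a a a a a a a a a a a a a A   (applied A -> a)
  Step 29: a a a a a a a a a a a a a a A  =>  a a a a a a a a a a a a a a a   (applied A -> a)
Final yield: a a a a a a a a a a a a a a a
Total rewrite steps: 29

29


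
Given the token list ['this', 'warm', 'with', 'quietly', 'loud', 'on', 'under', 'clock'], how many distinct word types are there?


Listing all tokens and tracking unique types:
  Token 1: 'this' -> NEW (unique so far: 1)
  Token 2: 'warm' -> NEW (unique so far: 2)
  Token 3: 'with' -> NEW (unique so far: 3)
  Token 4: 'quietly' -> NEW (unique so far: 4)
  Token 5: 'loud' -> NEW (unique so far: 5)
  Token 6: 'on' -> NEW (unique so far: 6)
  Token 7: 'under' -> NEW (unique so far: 7)
  Token 8: 'clock' -> NEW (unique so far: 8)
Unique types: ('clock', 'loud', 'on', 'quietly', 'this', 'under', 'warm', 'with')
Vocabulary size: 8

8


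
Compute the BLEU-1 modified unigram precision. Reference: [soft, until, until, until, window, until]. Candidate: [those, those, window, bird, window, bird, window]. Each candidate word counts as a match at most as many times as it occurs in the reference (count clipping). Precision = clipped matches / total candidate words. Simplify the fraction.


Reference word counts: {'soft': 1, 'until': 4, 'window': 1}
Checking each candidate word (with clipping):
  'those' -> not in reference -> no match (matches: 0)
  'those' -> not in reference -> no match (matches: 0)
  'window' -> in reference (ref count 1, used 1/1) -> match (matches: 1)
  'bird' -> not in reference -> no match (matches: 1)
  'window' -> ref count 1 already used up (1/1) -> clipped, no match (matches: 1)
  'bird' -> not in reference -> no match (matches: 1)
  'window' -> ref count 1 already used up (1/1) -> clipped, no match (matches: 1)
Clipped matches: 1, Candidate length: 7
Precision = 1/7

1/7


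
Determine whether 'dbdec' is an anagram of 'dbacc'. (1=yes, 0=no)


Sort characters of 'dbdec': 'bcdde'
Sort characters of 'dbacc': 'abccd'
Sorted forms differ -> they are NOT anagrams
Result: 0

0


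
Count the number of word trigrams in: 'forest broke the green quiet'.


Word trigrams from [5] words:
  Trigram 1: (forest broke the)
  Trigram 2: (broke the green)
  Trigram 3: (the green quiet)
Total word trigrams: 5 - 2 = 3

3


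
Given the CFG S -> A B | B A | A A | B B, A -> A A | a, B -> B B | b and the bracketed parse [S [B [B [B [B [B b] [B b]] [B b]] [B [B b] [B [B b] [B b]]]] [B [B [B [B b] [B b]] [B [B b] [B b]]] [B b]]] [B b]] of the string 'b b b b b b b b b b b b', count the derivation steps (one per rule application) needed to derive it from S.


Every bracketed nonterminal node [X ...] in the tree is produced by exactly one rule application.
Reading the tree off as a leftmost derivation:
  Step 1: S  =>  B B   (applied S -> B B)
  Step 2: B B  =>  B B B   (applied B -> B B)
  Step 3: B B B  =>  B B B B   (applied B -> B B)
  Step 4: B B B B  =>  B B B B B   (applied B -> B B)
  Step 5: B B B B B  =>  B B B B B B   (applied B -> B B)
  Step 6: B B B B B B  =>  b B B B B B   (applied B -> b)
  Step 7: b B B B B B  =>  b b B B B B   (applied B -> b)
  Step 8: b b B B B B  =>  b b b B B B   (applied B -> b)
  Step 9: b b b B B B  =>  b b b B B B B   (applied B -> B B)
  Step 10: b b b B B B B  =>  b b b b B B B   (applied B -> b)
  Step 11: b b b b B B B  =>  b b b b B B B B   (applied B -> B B)
  Step 12: b b b b B B B B  =>  b b b b b B B B   (applied B -> b)
  Step 13: b b b b b B B B  =>  b b b b b b B B   (applied B -> b)
  Step 14: b b b b b b B B  =>  b b b b b b B B B   (applied B -> B B)
  Step 15: b b b b b b B B B  =>  b b b b b b B B B B   (applied B -> B B)
  Step 16: b b b b b b B B B B  =>  b b b b b b B B B B B   (applied B -> B B)
  Step 17: b b b b b b B B B B B  =>  b b b b b b b B B B B   (applied B -> b)
  Step 18: b b b b b b b B B B B  =>  b b b b b b b b B B B   (applied B -> b)
  Step 19: b b b b b b b b B B B  =>  b b b b b b b b B B B B   (applied B -> B B)
  Step 20: b b b b b b b b B B B B  =>  b b b b b b b b b B B B   (applied B -> b)
  Step 21: b b b b b b b b b B B B  =>  b b b b b b b b b b B B   (applied B -> b)
  Step 22: b b b b b b b b b b B B  =>  b b b b b b b b b b b B   (applied B -> b)
  Step 23: b b b b b b b b b b b B  =>  b b b b b b b b b b b b   (applied B -> b)
Final yield: b b b b b b b b b b b b
Total rewrite steps: 23

23


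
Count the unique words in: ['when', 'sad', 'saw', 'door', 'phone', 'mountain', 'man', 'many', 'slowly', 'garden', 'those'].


Listing all tokens and tracking unique types:
  Token 1: 'when' -> NEW (unique so far: 1)
  Token 2: 'sad' -> NEW (unique so far: 2)
  Token 3: 'saw' -> NEW (unique so far: 3)
  Token 4: 'door' -> NEW (unique so far: 4)
  Token 5: 'phone' -> NEW (unique so far: 5)
  Token 6: 'mountain' -> NEW (unique so far: 6)
  Token 7: 'man' -> NEW (unique so far: 7)
  Token 8: 'many' -> NEW (unique so far: 8)
  Token 9: 'slowly' -> NEW (unique so far: 9)
  Token 10: 'garden' -> NEW (unique so far: 10)
  Token 11: 'those' -> NEW (unique so far: 11)
Unique types: ('door', 'garden', 'man', 'many', 'mountain', 'phone', 'sad', 'saw', 'slowly', 'those', 'when')
Vocabulary size: 11

11


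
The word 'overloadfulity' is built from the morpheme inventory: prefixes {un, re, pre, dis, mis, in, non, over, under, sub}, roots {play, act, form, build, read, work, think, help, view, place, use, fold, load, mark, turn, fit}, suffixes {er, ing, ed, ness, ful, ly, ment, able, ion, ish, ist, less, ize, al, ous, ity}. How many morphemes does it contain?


Segmenting 'overloadfulity' against the inventory:
  'over' -> prefix (morpheme 1)
  'load' -> root (morpheme 2)
  'ful' -> suffix (morpheme 3)
  'ity' -> suffix (morpheme 4)
Total morphemes: 4

4


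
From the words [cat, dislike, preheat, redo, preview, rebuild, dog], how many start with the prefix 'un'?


Checking each word for prefix 'un':
  'cat' -> no (count: 0)
  'dislike' -> no (count: 0)
  'preheat' -> no (count: 0)
  'redo' -> no (count: 0)
  'preview' -> no (count: 0)
  'rebuild' -> no (count: 0)
  'dog' -> no (count: 0)
Total with prefix 'un': 0

0


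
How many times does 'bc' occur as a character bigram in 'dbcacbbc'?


Scanning 'dbcacbbc' for bigram 'bc':
  Position 0: 'db' -> no
  Position 1: 'bc' -> MATCH
  Position 2: 'ca' -> no
  Position 3: 'ac' -> no
  Position 4: 'cb' -> no
  Position 5: 'bb' -> no
  Position 6: 'bc' -> MATCH
Total matches: 2

2


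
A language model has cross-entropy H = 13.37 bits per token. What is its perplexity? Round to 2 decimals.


Perplexity formula: PP = 2^H
H = 13.37
PP = 2^13.37
Decompose: 2^13.37 = 2^13 * 2^0.37
2^13 = 8192, 2^0.37 ~ 1.2923528
PP ~ 8192 * 1.2923528 = 10586.9541376
Rounded to 2 decimals: 10586.95

10586.95


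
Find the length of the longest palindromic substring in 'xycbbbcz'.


Scanning 'xycbbbcz' for palindromic substrings.
Substring at positions 2-6: 'cbbbc'.
Check: reverse('cbbbc') = 'cbbbc' -> palindrome confirmed.
Neighbouring characters ('y' / 'z') break symmetry, so it cannot extend further.
No longer palindromic substring exists; longest length = 5

5


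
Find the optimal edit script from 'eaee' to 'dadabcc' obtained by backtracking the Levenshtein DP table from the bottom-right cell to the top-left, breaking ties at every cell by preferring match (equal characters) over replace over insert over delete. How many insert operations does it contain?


Edit distance = 6. Backtracking from cell (4, 7) with preference match > replace > insert > delete,
then listing the resulting alignment 'eaee' -> 'dadabcc' left to right:
  Step 1: insert 'd' [insertion #1]
  Step 2: insert 'a' [insertion #2]
  Step 3: replace e->d
  Step 4: keep 'a'
  Step 5: insert 'b' [insertion #3]
  Step 6: replace e->c
  Step 7: replace e->c
Total insertions: 3

3


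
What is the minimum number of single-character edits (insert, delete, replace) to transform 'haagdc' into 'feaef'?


Building DP table for s1='haagdc' (len 6) and s2='feaef' (len 5):
       f  e  a  e  f
    0  1  2  3  4  5
  h 1  1  2  3  4  5
  a 2  2  2  2  3  4
  a 3  3  3  2  3  4
  g 4  4  4  3  3  4
  d 5  5  5  4  4  4
  c 6  6  6  5  5  5
Edit distance = dp[6][5] = 5

5


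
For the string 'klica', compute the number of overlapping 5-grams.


String 'klica' has length L = 5.
Number of overlapping n-grams = L - n + 1
Substituting: 5 - 5 + 1 = 1

1


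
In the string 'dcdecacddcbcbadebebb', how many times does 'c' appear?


Scanning 'dcdecacddcbcbadebebb' for 'c':
  Position 1: 'c' -> MATCH (count: 1)
  Position 4: 'c' -> MATCH (count: 2)
  Position 6: 'c' -> MATCH (count: 3)
  Position 9: 'c' -> MATCH (count: 4)
  Position 11: 'c' -> MATCH (count: 5)
Total occurrences of 'c': 5

5


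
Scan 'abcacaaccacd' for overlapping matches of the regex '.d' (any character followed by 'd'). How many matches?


Pattern: .d means any character followed by 'd'.
Scanning 'abcacaaccacd' position-by-position:
  Pos 0: window 'ab' -> no
  Pos 1: window 'bc' -> no
  Pos 2: window 'ca' -> no
  Pos 3: window 'ac' -> no
  Pos 4: window 'ca' -> no
  Pos 5: window 'aa' -> no
  Pos 6: window 'ac' -> no
  Pos 7: window 'cc' -> no
  Pos 8: window 'ca' -> no
  Pos 9: window 'ac' -> no
  Pos 10: window 'cd' -> MATCH
  Pos 11: window 'd' -> no
Total matches: 1

1


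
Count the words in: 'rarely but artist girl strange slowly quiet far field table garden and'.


Counting words by splitting on spaces:
  Word 1: 'rarely'
  Word 2: 'but'
  Word 3: 'artist'
  Word 4: 'girl'
  Word 5: 'strange'
  Word 6: 'slowly'
  Word 7: 'quiet'
  Word 8: 'far'
  Word 9: 'field'
  Word 10: 'table'
  Word 11: 'garden'
  Word 12: 'and'
Total words: 12

12


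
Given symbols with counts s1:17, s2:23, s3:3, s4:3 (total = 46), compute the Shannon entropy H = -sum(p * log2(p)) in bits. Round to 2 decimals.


Computing entropy H = -sum(p_i * log2(p_i)):
  s1: p = 17/46 = 0.3696, -p*log2(p) = 0.5307
  s2: p = 23/46 = 0.5000, -p*log2(p) = 0.5000
  s3: p = 3/46 = 0.0652, -p*log2(p) = 0.2569
  s4: p = 3/46 = 0.0652, -p*log2(p) = 0.2569
H = sum of terms = 1.5445
Rounded to 2 decimals: 1.54

1.54


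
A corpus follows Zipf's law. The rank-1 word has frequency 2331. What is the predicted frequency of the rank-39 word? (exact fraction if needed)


Zipf's law: freq(rank) = f1 / rank
f1 = 2331, rank = 39
freq = 2331 / 39
GCD(2331, 39) = 3
Simplified: 777/13

777/13


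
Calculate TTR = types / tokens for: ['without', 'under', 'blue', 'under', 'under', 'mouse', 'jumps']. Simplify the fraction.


Tokens: 7
Unique types: ('blue', 'jumps', 'mouse', 'under', 'without') = 5
TTR = 5/7
Already in lowest terms.

5/7


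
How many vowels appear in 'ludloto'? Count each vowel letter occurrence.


Scanning each character of 'ludloto':
  Position 1: 'l' -> consonant (running count: 0)
  Position 2: 'u' -> vowel (running count: 1)
  Position 3: 'd' -> consonant (running count: 1)
  Position 4: 'l' -> consonant (running count: 1)
  Position 5: 'o' -> vowel (running count: 2)
  Position 6: 't' -> consonant (running count: 2)
  Position 7: 'o' -> vowel (running count: 3)
Total vowels: 3

3


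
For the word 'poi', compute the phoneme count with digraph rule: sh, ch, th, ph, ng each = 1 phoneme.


Parsing 'poi' greedily, digraphs first:
  'p' -> consonant phoneme (phonemes so far: 1)
  'o' -> vowel phoneme (phonemes so far: 2)
  'i' -> vowel phoneme (phonemes so far: 3)
Total phonemes: 3

3


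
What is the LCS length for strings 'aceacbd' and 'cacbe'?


DP table for LCS of 'aceacbd' and 'cacbe':
       c  a  c  b  e
    0  0  0  0  0  0
  a 0  0  1  1  1  1
  c 0  1  1  2  2  2
  e 0  1  1  2  2  3
  a 0  1  2  2  2  3
  c 0  1  2  3  3  3
  b 0  1  2  3  4  4
  d 0  1  2  3  4  4
LCS: 'cacb'
LCS length = 4

4


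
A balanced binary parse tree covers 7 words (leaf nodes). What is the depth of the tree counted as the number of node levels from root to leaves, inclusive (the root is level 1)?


In a balanced binary tree with n leaves the deepest leaf is ceil(log2(n)) edges below the root,
so counting node levels inclusive of root and leaves gives ceil(log2(n)) + 1 levels.
log2(7) = 2.8074
ceil(2.8074) = 3
levels = 3 + 1 = 4

4


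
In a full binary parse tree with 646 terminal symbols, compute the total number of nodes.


Leaf nodes (terminals): 646
Internal nodes = n - 1 = 646 - 1 = 645
Total = leaves + internal = 646 + 645 = 1291

1291


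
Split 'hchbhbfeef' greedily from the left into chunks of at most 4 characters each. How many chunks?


'hchbhbfeef' has 10 characters.
Chunking with max size 4:
  Chunk 1: 'hchb' (positions 0-3)
  Chunk 2: 'hbfe' (positions 4-7)
  Chunk 3: 'ef' (positions 8-9)
Total chunks: ceil(10 / 4) = 3

3


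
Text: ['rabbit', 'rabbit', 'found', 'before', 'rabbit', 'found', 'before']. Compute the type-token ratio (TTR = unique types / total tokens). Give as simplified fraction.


Tokens: 7
Unique types: ('before', 'found', 'rabbit') = 3
TTR = 3/7
Already in lowest terms.

3/7


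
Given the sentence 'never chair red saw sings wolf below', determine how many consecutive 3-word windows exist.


Word trigrams from [7] words:
  Trigram 1: (never chair red)
  Trigram 2: (chair red saw)
  Trigram 3: (red saw sings)
  Trigram 4: (saw sings wolf)
  Trigram 5: (sings wolf below)
Total word trigrams: 7 - 2 = 5

5


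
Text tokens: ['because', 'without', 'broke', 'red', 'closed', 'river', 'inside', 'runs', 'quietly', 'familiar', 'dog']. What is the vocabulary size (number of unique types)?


Listing all tokens and tracking unique types:
  Token 1: 'because' -> NEW (unique so far: 1)
  Token 2: 'without' -> NEW (unique so far: 2)
  Token 3: 'broke' -> NEW (unique so far: 3)
  Token 4: 'red' -> NEW (unique so far: 4)
  Token 5: 'closed' -> NEW (unique so far: 5)
  Token 6: 'river' -> NEW (unique so far: 6)
  Token 7: 'inside' -> NEW (unique so far: 7)
  Token 8: 'runs' -> NEW (unique so far: 8)
  Token 9: 'quietly' -> NEW (unique so far: 9)
  Token 10: 'familiar' -> NEW (unique so far: 10)
  Token 11: 'dog' -> NEW (unique so far: 11)
Unique types: ('because', 'broke', 'closed', 'dog', 'familiar', 'inside', 'quietly', 'red', 'river', 'runs', 'without')
Vocabulary size: 11

11


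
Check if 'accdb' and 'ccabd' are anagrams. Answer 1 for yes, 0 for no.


Sort characters of 'accdb': 'abccd'
Sort characters of 'ccabd': 'abccd'
Sorted forms match -> they ARE anagrams
Result: 1

1


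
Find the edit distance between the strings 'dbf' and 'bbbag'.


Building DP table for s1='dbf' (len 3) and s2='bbbag' (len 5):
       b  b  b  a  g
    0  1  2  3  4  5
  d 1  1  2  3  4  5
  b 2  1  1  2  3  4
  f 3  2  2  2  3  4
Edit distance = dp[3][5] = 4

4


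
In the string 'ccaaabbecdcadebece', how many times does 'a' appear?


Scanning 'ccaaabbecdcadebece' for 'a':
  Position 2: 'a' -> MATCH (count: 1)
  Position 3: 'a' -> MATCH (count: 2)
  Position 4: 'a' -> MATCH (count: 3)
  Position 11: 'a' -> MATCH (count: 4)
Total occurrences of 'a': 4

4


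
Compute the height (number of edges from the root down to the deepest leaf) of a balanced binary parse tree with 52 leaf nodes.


In a balanced binary tree with n leaves the deepest leaf is ceil(log2(n)) edges below the root.
log2(52) = 5.7004
ceil(5.7004) = 6
height (edges) = 6

6


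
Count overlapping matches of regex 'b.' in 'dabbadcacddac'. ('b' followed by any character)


Pattern: b. means 'b' followed by any character.
Scanning 'dabbadcacddac' position-by-position:
  Pos 0: window 'da' -> no
  Pos 1: window 'ab' -> no
  Pos 2: window 'bb' -> MATCH
  Pos 3: window 'ba' -> MATCH
  Pos 4: window 'ad' -> no
  Pos 5: window 'dc' -> no
  Pos 6: window 'ca' -> no
  Pos 7: window 'ac' -> no
  Pos 8: window 'cd' -> no
  Pos 9: window 'dd' -> no
  Pos 10: window 'da' -> no
  Pos 11: window 'ac' -> no
  Pos 12: window 'c' -> no
Total matches: 2

2


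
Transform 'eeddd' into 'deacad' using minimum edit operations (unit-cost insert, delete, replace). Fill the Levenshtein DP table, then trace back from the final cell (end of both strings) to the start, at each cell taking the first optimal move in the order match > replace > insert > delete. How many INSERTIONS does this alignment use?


Edit distance = 4. Backtracking from cell (5, 6) with preference match > replace > insert > delete,
then listing the resulting alignment 'eeddd' -> 'deacad' left to right:
  Step 1: insert 'd' [insertion #1]
  Step 2: keep 'e'
  Step 3: replace e->a
  Step 4: replace d->c
  Step 5: replace d->a
  Step 6: keep 'd'
Total insertions: 1

1


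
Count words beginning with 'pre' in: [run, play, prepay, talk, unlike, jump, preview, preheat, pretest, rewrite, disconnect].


Checking each word for prefix 'pre':
  'run' -> no (count: 0)
  'play' -> no (count: 0)
  'prepay' -> YES, starts with 'pre' (count: 1)
  'talk' -> no (count: 1)
  'unlike' -> no (count: 1)
  'jump' -> no (count: 1)
  'preview' -> YES, starts with 'pre' (count: 2)
  'preheat' -> YES, starts with 'pre' (count: 3)
  'pretest' -> YES, starts with 'pre' (count: 4)
  'rewrite' -> no (count: 4)
  'disconnect' -> no (count: 4)
Total with prefix 'pre': 4

4


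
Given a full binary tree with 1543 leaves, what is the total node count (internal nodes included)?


Leaf nodes (terminals): 1543
Internal nodes = n - 1 = 1543 - 1 = 1542
Total = leaves + internal = 1543 + 1542 = 3085

3085


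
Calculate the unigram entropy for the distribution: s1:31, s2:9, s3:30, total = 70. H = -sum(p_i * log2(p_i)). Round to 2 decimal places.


Computing entropy H = -sum(p_i * log2(p_i)):
  s1: p = 31/70 = 0.4429, -p*log2(p) = 0.5204
  s2: p = 9/70 = 0.1286, -p*log2(p) = 0.3805
  s3: p = 30/70 = 0.4286, -p*log2(p) = 0.5239
H = sum of terms = 1.4248
Rounded to 2 decimals: 1.42

1.42


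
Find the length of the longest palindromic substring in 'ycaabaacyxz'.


Scanning 'ycaabaacyxz' for palindromic substrings.
Substring at positions 0-8: 'ycaabaacy'.
Check: reverse('ycaabaacy') = 'ycaabaacy' -> palindrome confirmed.
Neighbouring characters ('-' / 'x') break symmetry, so it cannot extend further.
No longer palindromic substring exists; longest length = 9

9


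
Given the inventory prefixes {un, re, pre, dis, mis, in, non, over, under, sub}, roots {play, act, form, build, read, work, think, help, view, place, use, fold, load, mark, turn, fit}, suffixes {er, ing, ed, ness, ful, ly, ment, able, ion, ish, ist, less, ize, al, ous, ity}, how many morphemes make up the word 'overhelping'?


Segmenting 'overhelping' against the inventory:
  'over' -> prefix (morpheme 1)
  'help' -> root (morpheme 2)
  'ing' -> suffix (morpheme 3)
Total morphemes: 3

3


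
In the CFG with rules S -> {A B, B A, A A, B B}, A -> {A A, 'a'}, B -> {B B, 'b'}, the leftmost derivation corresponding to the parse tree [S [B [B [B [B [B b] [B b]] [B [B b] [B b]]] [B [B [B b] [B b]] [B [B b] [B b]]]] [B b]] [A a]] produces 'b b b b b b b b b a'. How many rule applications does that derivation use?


Every bracketed nonterminal node [X ...] in the tree is produced by exactly one rule application.
Reading the tree off as a leftmost derivation:
  Step 1: S  =>  B A   (applied S -> B A)
  Step 2: B A  =>  B B A   (applied B -> B B)
  Step 3: B B A  =>  B B B A   (applied B -> B B)
  Step 4: B B B A  =>  B B B B A   (applied B -> B B)
  Step 5: B B B B A  =>  B B B B B A   (applied B -> B B)
  Step 6: B B B B B A  =>  b B B B B A   (applied B -> b)
  Step 7: b B B B B A  =>  b b B B B A   (applied B -> b)
  Step 8: b b B B B A  =>  b b B B B B A   (applied B -> B B)
  Step 9: b b B B B B A  =>  b b b B B B A   (applied B -> b)
  Step 10: b b b B B B A  =>  b b b b B B A   (applied B -> b)
  Step 11: b b b b B B A  =>  b b b b B B B A   (applied B -> B B)
  Step 12: b b b b B B B A  =>  b b b b B B B B A   (applied B -> B B)
  Step 13: b b b b B B B B A  =>  b b b b b B B B A   (applied B -> b)
  Step 14: b b b b b B B B A  =>  b b b b b b B B A   (applied B -> b)
  Step 15: b b b b b b B B A  =>  b b b b b b B B B A   (applied B -> B B)
  Step 16: b b b b b b B B B A  =>  b b b b b b b B B A   (applied B -> b)
  Step 17: b b b b b b b B B A  =>  b b b b b b b b B A   (applied B -> b)
  Step 18: b b b b b b b b B A  =>  b b b b b b b b b A   (applied B -> b)
  Step 19: b b b b b b b b b A  =>  b b b b b b b b b a   (applied A -> a)
Final yield: b b b b b b b b b a
Total rewrite steps: 19

19


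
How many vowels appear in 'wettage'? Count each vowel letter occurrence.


Scanning each character of 'wettage':
  Position 1: 'w' -> consonant (running count: 0)
  Position 2: 'e' -> vowel (running count: 1)
  Position 3: 't' -> consonant (running count: 1)
  Position 4: 't' -> consonant (running count: 1)
  Position 5: 'a' -> vowel (running count: 2)
  Position 6: 'g' -> consonant (running count: 2)
  Position 7: 'e' -> vowel (running count: 3)
Total vowels: 3

3
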